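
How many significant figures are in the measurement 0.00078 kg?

0.00078: leading zeros are not significant.

2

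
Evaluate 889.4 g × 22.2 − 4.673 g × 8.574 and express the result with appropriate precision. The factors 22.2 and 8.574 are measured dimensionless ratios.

889.4 × 22.2 = 19744.68 → 1.97 × 10⁴ g (3 s.f., last digit at the 10^2 place).
4.673 × 8.574 = 40.066302 → 40.07 g (4 s.f., last digit at the 10^-2 place).
Difference: 19704.613698 g; keep the coarser place, 10^2.
Result: 1.97 × 10⁴ g.

1.97 × 10⁴ g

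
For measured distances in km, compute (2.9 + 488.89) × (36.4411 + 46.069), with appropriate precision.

2.9 + 488.89 = 491.79, limited to 1 d.p. → 4 s.f.; 36.4411 + 46.069 = 82.5101, limited to 3 d.p. → 5 s.f.
Carrying full precision, 491.79 × 82.5101 = 40577.642079; keep min(4, 5) = 4 s.f.
Rounded to 4 significant figures: 4.058 × 10^4 km².

4.058 × 10^4 km²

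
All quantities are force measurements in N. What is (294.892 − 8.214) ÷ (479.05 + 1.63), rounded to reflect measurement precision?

0.59640

294.892 − 8.214 = 286.678, limited to 3 d.p. → 6 s.f.; 479.05 + 1.63 = 480.68, limited to 2 d.p. → 5 s.f.
Carrying full precision, 286.678 ÷ 480.68 = 0.596400932013…; keep min(6, 5) = 5 s.f.
Rounded to 5 significant figures: 0.59640.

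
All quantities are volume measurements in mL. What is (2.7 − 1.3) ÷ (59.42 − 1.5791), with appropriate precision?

0.024

2.7 − 1.3 = 1.4, limited to 1 d.p. → 2 s.f.; 59.42 − 1.5791 = 57.8409, limited to 2 d.p. → 4 s.f.
Carrying full precision, 1.4 ÷ 57.8409 = 0.0242043260046…; keep min(2, 4) = 2 s.f.
Rounded to 2 significant figures: 0.024.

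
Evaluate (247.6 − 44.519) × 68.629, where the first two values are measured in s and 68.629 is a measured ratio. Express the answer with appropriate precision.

247.6 s − 44.519 s = 203.081 s; the difference is limited to 1 decimal place (4 s.f.).
Carrying full precision, 203.081 × 68.629 = 13937.245949 s; 68.629 has 5 s.f., so the result keeps min(4, 5) = 4 s.f.
Rounded to 4 significant figures: 1.394 × 10⁴ s.

1.394 × 10⁴ s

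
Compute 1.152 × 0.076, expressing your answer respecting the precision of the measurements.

1.152 × 0.076 = 0.087552
Multiplication/division keeps the fewest significant figures: 1.152 → 4 s.f., 0.076 → 2 s.f.; limit is 2.
Rounded to 2 significant figures: 0.088.

0.088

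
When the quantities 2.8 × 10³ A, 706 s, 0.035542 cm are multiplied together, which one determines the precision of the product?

2.8 × 10³ A

2.8 × 10³ A → 2 s.f.; 706 s → 3 s.f.; 0.035542 cm → 5 s.f.
The fewest is 2 significant figures, from 2.8 × 10³ A.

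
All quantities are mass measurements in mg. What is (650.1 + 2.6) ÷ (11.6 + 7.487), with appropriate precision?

34.2

650.1 + 2.6 = 652.7, limited to 1 d.p. → 4 s.f.; 11.6 + 7.487 = 19.087, limited to 1 d.p. → 3 s.f.
Carrying full precision, 652.7 ÷ 19.087 = 34.1960496673…; keep min(4, 3) = 3 s.f.
Rounded to 3 significant figures: 34.2.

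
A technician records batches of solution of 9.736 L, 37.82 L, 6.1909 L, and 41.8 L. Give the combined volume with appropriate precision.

9.736 L + 37.82 L + 6.1909 L + 41.8 L = 95.5469 L.
Addition/subtraction keeps the fewest decimal places: 9.736 → 3 decimal places, 37.82 → 2 decimal places, 6.1909 → 4 decimal places, 41.8 → 1 decimal place; limit is 1.
Rounded to 1 decimal place: 95.5 L.

95.5 L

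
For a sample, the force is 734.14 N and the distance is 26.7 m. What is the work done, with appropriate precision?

work done = 734.14 N × 26.7 m = 19601.538 J.
734.14 has 5 significant figures; 26.7 has 3.
Division/multiplication keeps the fewest: 3 significant figures.
Rounded: 1.96 × 10⁴ J.

1.96 × 10⁴ J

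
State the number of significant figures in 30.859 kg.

30.859: zeros between nonzero digits are significant.

5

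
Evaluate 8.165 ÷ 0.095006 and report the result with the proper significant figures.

85.94

8.165 ÷ 0.095006 = 85.941940509…
Multiplication/division keeps the fewest significant figures: 8.165 → 4 s.f., 0.095006 → 5 s.f.; limit is 4.
Rounded to 4 significant figures: 85.94.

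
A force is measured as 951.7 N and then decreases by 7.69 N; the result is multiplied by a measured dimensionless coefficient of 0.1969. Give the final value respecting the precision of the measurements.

951.7 N − 7.69 N = 944.01 N; the difference is limited to 1 decimal place (4 s.f.).
Carrying full precision, 944.01 × 0.1969 = 185.875569 N; 0.1969 has 4 s.f., so the result keeps min(4, 4) = 4 s.f.
Rounded to 4 significant figures: 185.9 N.

185.9 N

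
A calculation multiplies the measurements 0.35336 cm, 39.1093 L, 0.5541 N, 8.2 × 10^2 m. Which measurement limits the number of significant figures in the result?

8.2 × 10^2 m

0.35336 cm → 5 s.f.; 39.1093 L → 6 s.f.; 0.5541 N → 4 s.f.; 8.2 × 10^2 m → 2 s.f.
The fewest is 2 significant figures, from 8.2 × 10^2 m.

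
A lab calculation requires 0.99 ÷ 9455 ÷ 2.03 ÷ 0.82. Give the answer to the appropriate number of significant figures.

6.3 × 10⁻⁵

0.99 ÷ 9455 ÷ 2.03 ÷ 0.82 = 0.0000629019010543…
Multiplication/division keeps the fewest significant figures: 0.99 → 2 s.f., 9455 → 4 s.f., 2.03 → 3 s.f., 0.82 → 2 s.f.; limit is 2.
Rounded to 2 significant figures: 6.3 × 10⁻⁵.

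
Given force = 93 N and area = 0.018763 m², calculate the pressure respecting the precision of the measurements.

5.0 × 10³ Pa

pressure = 93 N ÷ 0.018763 m² = 4956.56344934… Pa.
93 has 2 significant figures; 0.018763 has 5.
Division/multiplication keeps the fewest: 2 significant figures.
Rounded: 5.0 × 10³ Pa.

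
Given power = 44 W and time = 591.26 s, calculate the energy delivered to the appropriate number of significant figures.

2.6 × 10^4 J

energy delivered = 44 W × 591.26 s = 26015.44 J.
44 has 2 significant figures; 591.26 has 5.
Division/multiplication keeps the fewest: 2 significant figures.
Rounded: 2.6 × 10^4 J.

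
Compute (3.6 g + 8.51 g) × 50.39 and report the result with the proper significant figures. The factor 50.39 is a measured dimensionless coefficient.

3.6 g + 8.51 g = 12.11 g; the sum is limited to 1 decimal place (3 s.f.).
Carrying full precision, 12.11 × 50.39 = 610.2229 g; 50.39 has 4 s.f., so the result keeps min(3, 4) = 3 s.f.
Rounded to 3 significant figures: 6.10 × 10^2 g.

6.10 × 10^2 g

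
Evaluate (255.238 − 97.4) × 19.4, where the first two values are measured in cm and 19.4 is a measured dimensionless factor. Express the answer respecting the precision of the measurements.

3.06 × 10³ cm

255.238 cm − 97.4 cm = 157.838 cm; the difference is limited to 1 decimal place (4 s.f.).
Carrying full precision, 157.838 × 19.4 = 3062.0572 cm; 19.4 has 3 s.f., so the result keeps min(4, 3) = 3 s.f.
Rounded to 3 significant figures: 3.06 × 10³ cm.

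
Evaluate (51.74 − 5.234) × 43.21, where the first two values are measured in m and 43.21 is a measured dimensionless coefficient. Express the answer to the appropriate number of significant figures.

51.74 m − 5.234 m = 46.506 m; the difference is limited to 2 decimal places (4 s.f.).
Carrying full precision, 46.506 × 43.21 = 2009.52426 m; 43.21 has 4 s.f., so the result keeps min(4, 4) = 4 s.f.
Rounded to 4 significant figures: 2.010 × 10^3 m.

2.010 × 10^3 m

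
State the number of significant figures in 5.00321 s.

5.00321: zeros between nonzero digits are significant.

6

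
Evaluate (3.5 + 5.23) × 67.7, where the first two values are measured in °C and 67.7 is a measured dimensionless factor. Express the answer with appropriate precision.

3.5 °C + 5.23 °C = 8.73 °C; the sum is limited to 1 decimal place (2 s.f.).
Carrying full precision, 8.73 × 67.7 = 591.021 °C; 67.7 has 3 s.f., so the result keeps min(2, 3) = 2 s.f.
Rounded to 2 significant figures: 5.9 × 10² °C.

5.9 × 10² °C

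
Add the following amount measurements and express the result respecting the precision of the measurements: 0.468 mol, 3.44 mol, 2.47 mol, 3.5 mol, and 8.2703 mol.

0.468 mol + 3.44 mol + 2.47 mol + 3.5 mol + 8.2703 mol = 18.1483 mol.
Addition/subtraction keeps the fewest decimal places: 0.468 → 3 decimal places, 3.44 → 2 decimal places, 2.47 → 2 decimal places, 3.5 → 1 decimal place, 8.2703 → 4 decimal places; limit is 1.
Rounded to 1 decimal place: 18.1 mol.

18.1 mol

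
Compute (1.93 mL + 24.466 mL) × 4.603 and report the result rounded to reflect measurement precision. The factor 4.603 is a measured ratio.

121.5 mL

1.93 mL + 24.466 mL = 26.396 mL; the sum is limited to 2 decimal places (4 s.f.).
Carrying full precision, 26.396 × 4.603 = 121.500788 mL; 4.603 has 4 s.f., so the result keeps min(4, 4) = 4 s.f.
Rounded to 4 significant figures: 121.5 mL.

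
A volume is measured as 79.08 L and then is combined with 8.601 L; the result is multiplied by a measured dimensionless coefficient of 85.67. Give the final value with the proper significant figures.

7512 L

79.08 L + 8.601 L = 87.681 L; the sum is limited to 2 decimal places (4 s.f.).
Carrying full precision, 87.681 × 85.67 = 7511.63127 L; 85.67 has 4 s.f., so the result keeps min(4, 4) = 4 s.f.
Rounded to 4 significant figures: 7512 L.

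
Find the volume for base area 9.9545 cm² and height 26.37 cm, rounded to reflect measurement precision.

volume = 9.9545 cm² × 26.37 cm = 262.500165 cm³.
9.9545 has 5 significant figures; 26.37 has 4.
Division/multiplication keeps the fewest: 4 significant figures.
Rounded: 262.5 cm³.

262.5 cm³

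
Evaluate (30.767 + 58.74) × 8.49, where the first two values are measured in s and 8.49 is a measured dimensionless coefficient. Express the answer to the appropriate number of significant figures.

760. s

30.767 s + 58.74 s = 89.507 s; the sum is limited to 2 decimal places (4 s.f.).
Carrying full precision, 89.507 × 8.49 = 759.91443 s; 8.49 has 3 s.f., so the result keeps min(4, 3) = 3 s.f.
Rounded to 3 significant figures: 760. s.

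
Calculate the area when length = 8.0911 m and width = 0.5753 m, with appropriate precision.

area = 8.0911 m × 0.5753 m = 4.65480983 m².
8.0911 has 5 significant figures; 0.5753 has 4.
Division/multiplication keeps the fewest: 4 significant figures.
Rounded: 4.655 m².

4.655 m²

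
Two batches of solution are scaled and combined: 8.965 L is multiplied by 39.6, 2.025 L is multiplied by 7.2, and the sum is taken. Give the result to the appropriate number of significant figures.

8.965 × 39.6 = 355.014 → 355 L (3 s.f., last digit at the 10^0 place).
2.025 × 7.2 = 14.58 → 15 L (2 s.f., last digit at the 10^0 place).
Sum: 369.594 L; keep the coarser place, 10^0.
Result: 370. L.

370. L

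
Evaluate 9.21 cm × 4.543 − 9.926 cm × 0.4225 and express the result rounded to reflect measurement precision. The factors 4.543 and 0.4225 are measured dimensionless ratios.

9.21 × 4.543 = 41.84103 → 41.8 cm (3 s.f., last digit at the 10^-1 place).
9.926 × 0.4225 = 4.193735 → 4.194 cm (4 s.f., last digit at the 10^-3 place).
Difference: 37.647295 cm; keep the coarser place, 10^-1.
Result: 37.6 cm.

37.6 cm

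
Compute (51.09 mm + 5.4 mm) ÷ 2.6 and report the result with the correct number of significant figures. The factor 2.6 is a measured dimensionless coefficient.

51.09 mm + 5.4 mm = 56.49 mm; the sum is limited to 1 decimal place (3 s.f.).
Carrying full precision, 56.49 ÷ 2.6 = 21.7269230769… mm; 2.6 has 2 s.f., so the result keeps min(3, 2) = 2 s.f.
Rounded to 2 significant figures: 22 mm.

22 mm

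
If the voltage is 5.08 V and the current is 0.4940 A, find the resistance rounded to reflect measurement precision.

resistance = 5.08 V ÷ 0.4940 A = 10.2834008097… Ω.
5.08 has 3 significant figures; 0.4940 has 4.
Division/multiplication keeps the fewest: 3 significant figures.
Rounded: 10.3 Ω.

10.3 Ω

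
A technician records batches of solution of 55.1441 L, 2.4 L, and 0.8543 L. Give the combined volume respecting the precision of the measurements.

55.1441 L + 2.4 L + 0.8543 L = 58.3984 L.
Addition/subtraction keeps the fewest decimal places: 55.1441 → 4 decimal places, 2.4 → 1 decimal place, 0.8543 → 4 decimal places; limit is 1.
Rounded to 1 decimal place: 58.4 L.

58.4 L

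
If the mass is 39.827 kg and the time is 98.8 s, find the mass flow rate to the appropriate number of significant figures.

mass flow rate = 39.827 kg ÷ 98.8 s = 0.403107287449… kg/s.
39.827 has 5 significant figures; 98.8 has 3.
Division/multiplication keeps the fewest: 3 significant figures.
Rounded: 0.403 kg/s.

0.403 kg/s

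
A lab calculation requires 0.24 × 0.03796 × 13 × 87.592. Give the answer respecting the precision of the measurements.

1.0 × 10¹

0.24 × 0.03796 × 13 × 87.592 = 10.3739760384
Multiplication/division keeps the fewest significant figures: 0.24 → 2 s.f., 0.03796 → 4 s.f., 13 → 2 s.f., 87.592 → 5 s.f.; limit is 2.
Rounded to 2 significant figures: 1.0 × 10¹.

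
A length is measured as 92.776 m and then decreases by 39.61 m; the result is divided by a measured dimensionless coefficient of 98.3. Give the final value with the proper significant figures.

92.776 m − 39.61 m = 53.166 m; the difference is limited to 2 decimal places (4 s.f.).
Carrying full precision, 53.166 ÷ 98.3 = 0.540854526958… m; 98.3 has 3 s.f., so the result keeps min(4, 3) = 3 s.f.
Rounded to 3 significant figures: 0.541 m.

0.541 m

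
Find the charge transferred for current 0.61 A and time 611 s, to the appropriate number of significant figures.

charge transferred = 0.61 A × 611 s = 372.71 C.
0.61 has 2 significant figures; 611 has 3.
Division/multiplication keeps the fewest: 2 significant figures.
Rounded: 3.7 × 10² C.

3.7 × 10² C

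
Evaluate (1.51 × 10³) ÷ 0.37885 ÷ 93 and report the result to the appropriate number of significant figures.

(1.51 × 10³) ÷ 0.37885 ÷ 93 = 42.8574875011…
Multiplication/division keeps the fewest significant figures: 1.51 × 10³ → 3 s.f., 0.37885 → 5 s.f., 93 → 2 s.f.; limit is 2.
Rounded to 2 significant figures: 43.

43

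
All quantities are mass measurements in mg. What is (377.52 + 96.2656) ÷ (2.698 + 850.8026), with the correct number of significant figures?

377.52 + 96.2656 = 473.7856, limited to 2 d.p. → 5 s.f.; 2.698 + 850.8026 = 853.5006, limited to 3 d.p. → 6 s.f.
Carrying full precision, 473.7856 ÷ 853.5006 = 0.555108690023…; keep min(5, 6) = 5 s.f.
Rounded to 5 significant figures: 0.55511.

0.55511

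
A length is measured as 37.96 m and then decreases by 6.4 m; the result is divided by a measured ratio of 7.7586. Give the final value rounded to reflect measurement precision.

37.96 m − 6.4 m = 31.56 m; the difference is limited to 1 decimal place (3 s.f.).
Carrying full precision, 31.56 ÷ 7.7586 = 4.06774418065… m; 7.7586 has 5 s.f., so the result keeps min(3, 5) = 3 s.f.
Rounded to 3 significant figures: 4.07 m.

4.07 m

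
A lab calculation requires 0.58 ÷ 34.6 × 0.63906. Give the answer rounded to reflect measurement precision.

0.011

0.58 ÷ 34.6 × 0.63906 = 0.010712566474…
Multiplication/division keeps the fewest significant figures: 0.58 → 2 s.f., 34.6 → 3 s.f., 0.63906 → 5 s.f.; limit is 2.
Rounded to 2 significant figures: 0.011.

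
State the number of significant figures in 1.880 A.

1.880: trailing zeros after a decimal point are significant.

4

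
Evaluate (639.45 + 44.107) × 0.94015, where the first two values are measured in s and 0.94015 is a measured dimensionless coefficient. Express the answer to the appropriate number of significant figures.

642.65 s

639.45 s + 44.107 s = 683.557 s; the sum is limited to 2 decimal places (5 s.f.).
Carrying full precision, 683.557 × 0.94015 = 642.64611355 s; 0.94015 has 5 s.f., so the result keeps min(5, 5) = 5 s.f.
Rounded to 5 significant figures: 642.65 s.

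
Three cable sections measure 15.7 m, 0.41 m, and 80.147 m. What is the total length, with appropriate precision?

15.7 m + 0.41 m + 80.147 m = 96.257 m.
Addition/subtraction keeps the fewest decimal places: 15.7 → 1 decimal place, 0.41 → 2 decimal places, 80.147 → 3 decimal places; limit is 1.
Rounded to 1 decimal place: 96.3 m.

96.3 m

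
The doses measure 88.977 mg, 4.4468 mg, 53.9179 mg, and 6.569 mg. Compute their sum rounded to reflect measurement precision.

88.977 mg + 4.4468 mg + 53.9179 mg + 6.569 mg = 153.9107 mg.
Addition/subtraction keeps the fewest decimal places: 88.977 → 3 decimal places, 4.4468 → 4 decimal places, 53.9179 → 4 decimal places, 6.569 → 3 decimal places; limit is 3.
Rounded to 3 decimal places: 1.53911 × 10² mg.

1.53911 × 10² mg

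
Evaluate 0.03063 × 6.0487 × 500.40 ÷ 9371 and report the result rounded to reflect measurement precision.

0.03063 × 6.0487 × 500.40 ÷ 9371 = 0.00989328237887…
Multiplication/division keeps the fewest significant figures: 0.03063 → 4 s.f., 6.0487 → 5 s.f., 500.40 → 5 s.f., 9371 → 4 s.f.; limit is 4.
Rounded to 4 significant figures: 0.009893.

0.009893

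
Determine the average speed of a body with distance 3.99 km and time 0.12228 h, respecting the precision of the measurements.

average speed = 3.99 km ÷ 0.12228 h = 32.6300294406… km/h.
3.99 has 3 significant figures; 0.12228 has 5.
Division/multiplication keeps the fewest: 3 significant figures.
Rounded: 32.6 km/h.

32.6 km/h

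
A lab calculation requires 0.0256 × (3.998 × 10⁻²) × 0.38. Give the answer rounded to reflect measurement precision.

0.0256 × (3.998 × 10⁻²) × 0.38 = 0.00038892544
Multiplication/division keeps the fewest significant figures: 0.0256 → 3 s.f., 3.998 × 10⁻² → 4 s.f., 0.38 → 2 s.f.; limit is 2.
Rounded to 2 significant figures: 3.9 × 10⁻⁴.

3.9 × 10⁻⁴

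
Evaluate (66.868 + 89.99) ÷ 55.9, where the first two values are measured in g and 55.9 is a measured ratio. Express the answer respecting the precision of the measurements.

66.868 g + 89.99 g = 156.858 g; the sum is limited to 2 decimal places (5 s.f.).
Carrying full precision, 156.858 ÷ 55.9 = 2.80604651163… g; 55.9 has 3 s.f., so the result keeps min(5, 3) = 3 s.f.
Rounded to 3 significant figures: 2.81 g.

2.81 g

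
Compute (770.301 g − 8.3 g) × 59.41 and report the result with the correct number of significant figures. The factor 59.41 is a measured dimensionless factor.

770.301 g − 8.3 g = 762.001 g; the difference is limited to 1 decimal place (4 s.f.).
Carrying full precision, 762.001 × 59.41 = 45270.47941 g; 59.41 has 4 s.f., so the result keeps min(4, 4) = 4 s.f.
Rounded to 4 significant figures: 4.527 × 10⁴ g.

4.527 × 10⁴ g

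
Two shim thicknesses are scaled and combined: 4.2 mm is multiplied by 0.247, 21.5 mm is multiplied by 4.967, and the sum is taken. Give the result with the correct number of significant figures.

4.2 × 0.247 = 1.0374 → 1.0 mm (2 s.f., last digit at the 10^-1 place).
21.5 × 4.967 = 106.7905 → 1.07 × 10^2 mm (3 s.f., last digit at the 10^0 place).
Sum: 107.8279 mm; keep the coarser place, 10^0.
Result: 1.08 × 10^2 mm.

1.08 × 10^2 mm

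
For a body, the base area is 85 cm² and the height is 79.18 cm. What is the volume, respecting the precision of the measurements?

6.7 × 10³ cm³

volume = 85 cm² × 79.18 cm = 6730.3 cm³.
85 has 2 significant figures; 79.18 has 4.
Division/multiplication keeps the fewest: 2 significant figures.
Rounded: 6.7 × 10³ cm³.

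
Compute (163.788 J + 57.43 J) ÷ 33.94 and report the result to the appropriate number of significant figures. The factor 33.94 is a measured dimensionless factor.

6.518 J

163.788 J + 57.43 J = 221.218 J; the sum is limited to 2 decimal places (5 s.f.).
Carrying full precision, 221.218 ÷ 33.94 = 6.51791396582… J; 33.94 has 4 s.f., so the result keeps min(5, 4) = 4 s.f.
Rounded to 4 significant figures: 6.518 J.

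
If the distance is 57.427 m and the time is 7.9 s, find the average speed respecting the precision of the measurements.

7.3 m/s

average speed = 57.427 m ÷ 7.9 s = 7.26924050633… m/s.
57.427 has 5 significant figures; 7.9 has 2.
Division/multiplication keeps the fewest: 2 significant figures.
Rounded: 7.3 m/s.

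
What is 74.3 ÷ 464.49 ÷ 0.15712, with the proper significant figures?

74.3 ÷ 464.49 ÷ 0.15712 = 1.01807781734…
Multiplication/division keeps the fewest significant figures: 74.3 → 3 s.f., 464.49 → 5 s.f., 0.15712 → 5 s.f.; limit is 3.
Rounded to 3 significant figures: 1.02.

1.02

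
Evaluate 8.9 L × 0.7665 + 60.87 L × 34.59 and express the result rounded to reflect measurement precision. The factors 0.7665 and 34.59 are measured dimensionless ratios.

8.9 × 0.7665 = 6.82185 → 6.8 L (2 s.f., last digit at the 10^-1 place).
60.87 × 34.59 = 2105.4933 → 2.105 × 10^3 L (4 s.f., last digit at the 10^0 place).
Sum: 2112.31515 L; keep the coarser place, 10^0.
Result: 2112 L.

2112 L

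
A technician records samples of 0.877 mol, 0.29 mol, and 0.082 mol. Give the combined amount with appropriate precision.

0.877 mol + 0.29 mol + 0.082 mol = 1.249 mol.
Addition/subtraction keeps the fewest decimal places: 0.877 → 3 decimal places, 0.29 → 2 decimal places, 0.082 → 3 decimal places; limit is 2.
Rounded to 2 decimal places: 1.25 mol.

1.25 mol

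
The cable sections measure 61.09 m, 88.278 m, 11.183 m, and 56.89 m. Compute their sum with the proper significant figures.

217.44 m

61.09 m + 88.278 m + 11.183 m + 56.89 m = 217.441 m.
Addition/subtraction keeps the fewest decimal places: 61.09 → 2 decimal places, 88.278 → 3 decimal places, 11.183 → 3 decimal places, 56.89 → 2 decimal places; limit is 2.
Rounded to 2 decimal places: 217.44 m.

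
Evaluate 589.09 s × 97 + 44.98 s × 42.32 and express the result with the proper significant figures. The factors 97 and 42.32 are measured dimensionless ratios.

5.9 × 10^4 s

589.09 × 97 = 57141.73 → 5.7 × 10^4 s (2 s.f., last digit at the 10^3 place).
44.98 × 42.32 = 1903.5536 → 1904 s (4 s.f., last digit at the 10^0 place).
Sum: 59045.2836 s; keep the coarser place, 10^3.
Result: 5.9 × 10^4 s.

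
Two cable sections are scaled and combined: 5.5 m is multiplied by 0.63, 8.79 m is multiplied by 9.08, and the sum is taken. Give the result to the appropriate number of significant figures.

5.5 × 0.63 = 3.465 → 3.5 m (2 s.f., last digit at the 10^-1 place).
8.79 × 9.08 = 79.8132 → 79.8 m (3 s.f., last digit at the 10^-1 place).
Sum: 83.2782 m; keep the coarser place, 10^-1.
Result: 83.3 m.

83.3 m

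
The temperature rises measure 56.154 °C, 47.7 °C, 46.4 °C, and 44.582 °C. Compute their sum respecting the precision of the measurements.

1.948 × 10² °C

56.154 °C + 47.7 °C + 46.4 °C + 44.582 °C = 194.836 °C.
Addition/subtraction keeps the fewest decimal places: 56.154 → 3 decimal places, 47.7 → 1 decimal place, 46.4 → 1 decimal place, 44.582 → 3 decimal places; limit is 1.
Rounded to 1 decimal place: 1.948 × 10² °C.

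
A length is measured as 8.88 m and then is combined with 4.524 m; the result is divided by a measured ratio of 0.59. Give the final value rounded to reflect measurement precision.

23 m

8.88 m + 4.524 m = 13.404 m; the sum is limited to 2 decimal places (4 s.f.).
Carrying full precision, 13.404 ÷ 0.59 = 22.7186440678… m; 0.59 has 2 s.f., so the result keeps min(4, 2) = 2 s.f.
Rounded to 2 significant figures: 23 m.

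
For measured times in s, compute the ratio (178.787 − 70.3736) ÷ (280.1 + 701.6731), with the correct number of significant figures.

0.1104

178.787 − 70.3736 = 108.4134, limited to 3 d.p. → 6 s.f.; 280.1 + 701.6731 = 981.7731, limited to 1 d.p. → 4 s.f.
Carrying full precision, 108.4134 ÷ 981.7731 = 0.110426125955…; keep min(6, 4) = 4 s.f.
Rounded to 4 significant figures: 0.1104.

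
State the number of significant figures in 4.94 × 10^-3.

4.94 × 10^-3: in scientific notation every digit of the coefficient is significant.

3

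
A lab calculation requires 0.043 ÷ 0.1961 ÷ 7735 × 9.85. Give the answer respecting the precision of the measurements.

2.8 × 10^-4

0.043 ÷ 0.1961 ÷ 7735 × 9.85 = 0.000279233020631…
Multiplication/division keeps the fewest significant figures: 0.043 → 2 s.f., 0.1961 → 4 s.f., 7735 → 4 s.f., 9.85 → 3 s.f.; limit is 2.
Rounded to 2 significant figures: 2.8 × 10^-4.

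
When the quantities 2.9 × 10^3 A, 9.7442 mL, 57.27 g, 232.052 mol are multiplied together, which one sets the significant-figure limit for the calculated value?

2.9 × 10^3 A

2.9 × 10^3 A → 2 s.f.; 9.7442 mL → 5 s.f.; 57.27 g → 4 s.f.; 232.052 mol → 6 s.f.
The fewest is 2 significant figures, from 2.9 × 10^3 A.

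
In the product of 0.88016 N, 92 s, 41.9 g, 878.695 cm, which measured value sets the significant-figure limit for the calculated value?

0.88016 N → 5 s.f.; 92 s → 2 s.f.; 41.9 g → 3 s.f.; 878.695 cm → 6 s.f.
The fewest is 2 significant figures, from 92 s.

92 s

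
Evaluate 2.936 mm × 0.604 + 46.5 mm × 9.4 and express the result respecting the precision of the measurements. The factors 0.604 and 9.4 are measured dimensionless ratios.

4.4 × 10² mm

2.936 × 0.604 = 1.773344 → 1.77 mm (3 s.f., last digit at the 10^-2 place).
46.5 × 9.4 = 437.1 → 4.4 × 10² mm (2 s.f., last digit at the 10^1 place).
Sum: 438.873344 mm; keep the coarser place, 10^1.
Result: 4.4 × 10² mm.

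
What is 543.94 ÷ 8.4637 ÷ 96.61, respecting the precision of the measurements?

543.94 ÷ 8.4637 ÷ 96.61 = 0.66522514007…
Multiplication/division keeps the fewest significant figures: 543.94 → 5 s.f., 8.4637 → 5 s.f., 96.61 → 4 s.f.; limit is 4.
Rounded to 4 significant figures: 0.6652.

0.6652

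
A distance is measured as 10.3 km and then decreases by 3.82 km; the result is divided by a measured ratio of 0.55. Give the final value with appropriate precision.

12 km

10.3 km − 3.82 km = 6.48 km; the difference is limited to 1 decimal place (2 s.f.).
Carrying full precision, 6.48 ÷ 0.55 = 11.7818181818… km; 0.55 has 2 s.f., so the result keeps min(2, 2) = 2 s.f.
Rounded to 2 significant figures: 12 km.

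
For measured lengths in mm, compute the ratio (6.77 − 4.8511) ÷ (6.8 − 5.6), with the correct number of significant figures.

6.77 − 4.8511 = 1.9189, limited to 2 d.p. → 3 s.f.; 6.8 − 5.6 = 1.2, limited to 1 d.p. → 2 s.f.
Carrying full precision, 1.9189 ÷ 1.2 = 1.59908333333…; keep min(3, 2) = 2 s.f.
Rounded to 2 significant figures: 1.6.

1.6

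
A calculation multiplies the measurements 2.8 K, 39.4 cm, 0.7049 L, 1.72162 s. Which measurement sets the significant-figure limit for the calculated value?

2.8 K → 2 s.f.; 39.4 cm → 3 s.f.; 0.7049 L → 4 s.f.; 1.72162 s → 6 s.f.
The fewest is 2 significant figures, from 2.8 K.

2.8 K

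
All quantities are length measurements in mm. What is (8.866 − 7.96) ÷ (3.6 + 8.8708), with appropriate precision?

0.073

8.866 − 7.96 = 0.906, limited to 2 d.p. → 2 s.f.; 3.6 + 8.8708 = 12.4708, limited to 1 d.p. → 3 s.f.
Carrying full precision, 0.906 ÷ 12.4708 = 0.0726497097219…; keep min(2, 3) = 2 s.f.
Rounded to 2 significant figures: 0.073.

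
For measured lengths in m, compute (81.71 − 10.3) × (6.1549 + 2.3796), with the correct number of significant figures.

609 m²

81.71 − 10.3 = 71.41, limited to 1 d.p. → 3 s.f.; 6.1549 + 2.3796 = 8.5345, limited to 4 d.p. → 5 s.f.
Carrying full precision, 71.41 × 8.5345 = 609.448645; keep min(3, 5) = 3 s.f.
Rounded to 3 significant figures: 609 m².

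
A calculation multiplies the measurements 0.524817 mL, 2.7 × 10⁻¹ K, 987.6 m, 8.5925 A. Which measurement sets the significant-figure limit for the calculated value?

2.7 × 10⁻¹ K

0.524817 mL → 6 s.f.; 2.7 × 10⁻¹ K → 2 s.f.; 987.6 m → 4 s.f.; 8.5925 A → 5 s.f.
The fewest is 2 significant figures, from 2.7 × 10⁻¹ K.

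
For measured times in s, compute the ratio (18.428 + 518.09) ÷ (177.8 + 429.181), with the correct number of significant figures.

18.428 + 518.09 = 536.518, limited to 2 d.p. → 5 s.f.; 177.8 + 429.181 = 606.981, limited to 1 d.p. → 4 s.f.
Carrying full precision, 536.518 ÷ 606.981 = 0.883912346515…; keep min(5, 4) = 4 s.f.
Rounded to 4 significant figures: 8.839 × 10^-1.

8.839 × 10^-1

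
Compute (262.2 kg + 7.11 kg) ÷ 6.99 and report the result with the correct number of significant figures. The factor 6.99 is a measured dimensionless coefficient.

38.5 kg

262.2 kg + 7.11 kg = 269.31 kg; the sum is limited to 1 decimal place (4 s.f.).
Carrying full precision, 269.31 ÷ 6.99 = 38.5278969957… kg; 6.99 has 3 s.f., so the result keeps min(4, 3) = 3 s.f.
Rounded to 3 significant figures: 38.5 kg.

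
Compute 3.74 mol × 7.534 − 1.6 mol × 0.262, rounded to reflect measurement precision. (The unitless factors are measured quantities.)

27.8 mol

3.74 × 7.534 = 28.17716 → 28.2 mol (3 s.f., last digit at the 10^-1 place).
1.6 × 0.262 = 0.4192 → 0.42 mol (2 s.f., last digit at the 10^-2 place).
Difference: 27.75796 mol; keep the coarser place, 10^-1.
Result: 27.8 mol.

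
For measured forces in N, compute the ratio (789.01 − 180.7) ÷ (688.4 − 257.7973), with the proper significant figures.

789.01 − 180.7 = 608.31, limited to 1 d.p. → 4 s.f.; 688.4 − 257.7973 = 430.6027, limited to 1 d.p. → 4 s.f.
Carrying full precision, 608.31 ÷ 430.6027 = 1.41269434678…; keep min(4, 4) = 4 s.f.
Rounded to 4 significant figures: 1.413.

1.413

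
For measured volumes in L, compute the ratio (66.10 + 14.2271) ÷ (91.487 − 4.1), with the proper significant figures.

66.10 + 14.2271 = 80.3271, limited to 2 d.p. → 4 s.f.; 91.487 − 4.1 = 87.387, limited to 1 d.p. → 3 s.f.
Carrying full precision, 80.3271 ÷ 87.387 = 0.919211095472…; keep min(4, 3) = 3 s.f.
Rounded to 3 significant figures: 0.919.

0.919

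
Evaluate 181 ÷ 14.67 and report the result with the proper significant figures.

12.3

181 ÷ 14.67 = 12.3381049761…
Multiplication/division keeps the fewest significant figures: 181 → 3 s.f., 14.67 → 4 s.f.; limit is 3.
Rounded to 3 significant figures: 12.3.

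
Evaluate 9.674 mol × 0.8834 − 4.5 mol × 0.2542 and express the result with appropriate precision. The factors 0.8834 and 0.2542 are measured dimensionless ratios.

7.4 mol

9.674 × 0.8834 = 8.5460116 → 8.546 mol (4 s.f., last digit at the 10^-3 place).
4.5 × 0.2542 = 1.1439 → 1.1 mol (2 s.f., last digit at the 10^-1 place).
Difference: 7.4021116 mol; keep the coarser place, 10^-1.
Result: 7.4 mol.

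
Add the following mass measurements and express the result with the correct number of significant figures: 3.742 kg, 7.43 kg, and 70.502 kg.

81.67 kg

3.742 kg + 7.43 kg + 70.502 kg = 81.674 kg.
Addition/subtraction keeps the fewest decimal places: 3.742 → 3 decimal places, 7.43 → 2 decimal places, 70.502 → 3 decimal places; limit is 2.
Rounded to 2 decimal places: 81.67 kg.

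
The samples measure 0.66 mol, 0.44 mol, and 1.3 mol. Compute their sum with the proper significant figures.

0.66 mol + 0.44 mol + 1.3 mol = 2.40 mol.
Addition/subtraction keeps the fewest decimal places: 0.66 → 2 decimal places, 0.44 → 2 decimal places, 1.3 → 1 decimal place; limit is 1.
Rounded to 1 decimal place: 2.4 mol.

2.4 mol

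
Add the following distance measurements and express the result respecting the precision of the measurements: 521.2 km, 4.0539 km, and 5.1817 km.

530.4 km

521.2 km + 4.0539 km + 5.1817 km = 530.4356 km.
Addition/subtraction keeps the fewest decimal places: 521.2 → 1 decimal place, 4.0539 → 4 decimal places, 5.1817 → 4 decimal places; limit is 1.
Rounded to 1 decimal place: 530.4 km.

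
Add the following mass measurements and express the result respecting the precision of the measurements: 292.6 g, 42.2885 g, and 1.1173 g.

292.6 g + 42.2885 g + 1.1173 g = 336.0058 g.
Addition/subtraction keeps the fewest decimal places: 292.6 → 1 decimal place, 42.2885 → 4 decimal places, 1.1173 → 4 decimal places; limit is 1.
Rounded to 1 decimal place: 336.0 g.

336.0 g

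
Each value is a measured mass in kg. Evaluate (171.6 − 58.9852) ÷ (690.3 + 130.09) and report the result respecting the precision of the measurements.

171.6 − 58.9852 = 112.6148, limited to 1 d.p. → 4 s.f.; 690.3 + 130.09 = 820.39, limited to 1 d.p. → 4 s.f.
Carrying full precision, 112.6148 ÷ 820.39 = 0.137269835078…; keep min(4, 4) = 4 s.f.
Rounded to 4 significant figures: 0.1373.

0.1373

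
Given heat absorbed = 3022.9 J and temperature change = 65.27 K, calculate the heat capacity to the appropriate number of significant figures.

heat capacity = 3022.9 J ÷ 65.27 K = 46.313773556… J/K.
3022.9 has 5 significant figures; 65.27 has 4.
Division/multiplication keeps the fewest: 4 significant figures.
Rounded: 46.31 J/K.

46.31 J/K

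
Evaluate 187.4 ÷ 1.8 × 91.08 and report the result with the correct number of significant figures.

9.5 × 10^3

187.4 ÷ 1.8 × 91.08 = 9482.44…
Multiplication/division keeps the fewest significant figures: 187.4 → 4 s.f., 1.8 → 2 s.f., 91.08 → 4 s.f.; limit is 2.
Rounded to 2 significant figures: 9.5 × 10^3.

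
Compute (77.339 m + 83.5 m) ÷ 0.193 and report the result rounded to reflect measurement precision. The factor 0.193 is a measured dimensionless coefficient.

833 m

77.339 m + 83.5 m = 160.839 m; the sum is limited to 1 decimal place (4 s.f.).
Carrying full precision, 160.839 ÷ 0.193 = 833.362694301… m; 0.193 has 3 s.f., so the result keeps min(4, 3) = 3 s.f.
Rounded to 3 significant figures: 833 m.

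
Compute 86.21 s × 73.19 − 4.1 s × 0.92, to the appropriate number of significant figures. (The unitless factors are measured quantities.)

86.21 × 73.19 = 6309.7099 → 6310. s (4 s.f., last digit at the 10^0 place).
4.1 × 0.92 = 3.772 → 3.8 s (2 s.f., last digit at the 10^-1 place).
Difference: 6305.9379 s; keep the coarser place, 10^0.
Result: 6306 s.

6306 s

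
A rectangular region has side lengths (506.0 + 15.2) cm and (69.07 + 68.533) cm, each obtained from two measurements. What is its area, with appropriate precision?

506.0 + 15.2 = 521.2, limited to 1 d.p. → 4 s.f.; 69.07 + 68.533 = 137.603, limited to 2 d.p. → 5 s.f.
Carrying full precision, 521.2 × 137.603 = 71718.6836; keep min(4, 5) = 4 s.f.
Rounded to 4 significant figures: 7.172 × 10^4 cm².

7.172 × 10^4 cm²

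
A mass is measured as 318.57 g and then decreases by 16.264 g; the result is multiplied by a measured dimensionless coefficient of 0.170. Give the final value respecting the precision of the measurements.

51.4 g

318.57 g − 16.264 g = 302.306 g; the difference is limited to 2 decimal places (5 s.f.).
Carrying full precision, 302.306 × 0.170 = 51.39202 g; 0.170 has 3 s.f., so the result keeps min(5, 3) = 3 s.f.
Rounded to 3 significant figures: 51.4 g.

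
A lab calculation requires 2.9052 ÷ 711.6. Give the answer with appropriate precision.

4.083 × 10^-3

2.9052 ÷ 711.6 = 0.0040826306914…
Multiplication/division keeps the fewest significant figures: 2.9052 → 5 s.f., 711.6 → 4 s.f.; limit is 4.
Rounded to 4 significant figures: 4.083 × 10^-3.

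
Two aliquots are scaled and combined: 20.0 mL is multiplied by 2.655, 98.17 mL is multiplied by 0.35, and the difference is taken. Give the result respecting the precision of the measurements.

19 mL

20.0 × 2.655 = 53.1 → 53.1 mL (3 s.f., last digit at the 10^-1 place).
98.17 × 0.35 = 34.3595 → 34 mL (2 s.f., last digit at the 10^0 place).
Difference: 18.7405 mL; keep the coarser place, 10^0.
Result: 19 mL.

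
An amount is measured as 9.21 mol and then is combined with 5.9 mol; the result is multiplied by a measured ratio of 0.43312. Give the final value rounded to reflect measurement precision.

9.21 mol + 5.9 mol = 15.11 mol; the sum is limited to 1 decimal place (3 s.f.).
Carrying full precision, 15.11 × 0.43312 = 6.5444432 mol; 0.43312 has 5 s.f., so the result keeps min(3, 5) = 3 s.f.
Rounded to 3 significant figures: 6.54 mol.

6.54 mol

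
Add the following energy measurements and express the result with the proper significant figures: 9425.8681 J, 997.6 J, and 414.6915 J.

10838.2 J

9425.8681 J + 997.6 J + 414.6915 J = 10838.1596 J.
Addition/subtraction keeps the fewest decimal places: 9425.8681 → 4 decimal places, 997.6 → 1 decimal place, 414.6915 → 4 decimal places; limit is 1.
Rounded to 1 decimal place: 10838.2 J.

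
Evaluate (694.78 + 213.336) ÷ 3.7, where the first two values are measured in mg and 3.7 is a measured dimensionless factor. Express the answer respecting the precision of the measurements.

694.78 mg + 213.336 mg = 908.116 mg; the sum is limited to 2 decimal places (5 s.f.).
Carrying full precision, 908.116 ÷ 3.7 = 245.436756757… mg; 3.7 has 2 s.f., so the result keeps min(5, 2) = 2 s.f.
Rounded to 2 significant figures: 2.5 × 10^2 mg.

2.5 × 10^2 mg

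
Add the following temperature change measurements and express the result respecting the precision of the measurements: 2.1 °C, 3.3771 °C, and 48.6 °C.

2.1 °C + 3.3771 °C + 48.6 °C = 54.0771 °C.
Addition/subtraction keeps the fewest decimal places: 2.1 → 1 decimal place, 3.3771 → 4 decimal places, 48.6 → 1 decimal place; limit is 1.
Rounded to 1 decimal place: 54.1 °C.

54.1 °C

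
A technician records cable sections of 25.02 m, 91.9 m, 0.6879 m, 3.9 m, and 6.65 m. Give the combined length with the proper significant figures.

128.2 m

25.02 m + 91.9 m + 0.6879 m + 3.9 m + 6.65 m = 128.1579 m.
Addition/subtraction keeps the fewest decimal places: 25.02 → 2 decimal places, 91.9 → 1 decimal place, 0.6879 → 4 decimal places, 3.9 → 1 decimal place, 6.65 → 2 decimal places; limit is 1.
Rounded to 1 decimal place: 128.2 m.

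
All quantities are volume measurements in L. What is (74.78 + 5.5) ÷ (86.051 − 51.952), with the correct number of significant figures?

2.35

74.78 + 5.5 = 80.28, limited to 1 d.p. → 3 s.f.; 86.051 − 51.952 = 34.099, limited to 3 d.p. → 5 s.f.
Carrying full precision, 80.28 ÷ 34.099 = 2.35432124109…; keep min(3, 5) = 3 s.f.
Rounded to 3 significant figures: 2.35.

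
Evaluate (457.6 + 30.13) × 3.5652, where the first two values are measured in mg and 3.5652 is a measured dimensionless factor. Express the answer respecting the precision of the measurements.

1.739 × 10³ mg

457.6 mg + 30.13 mg = 487.73 mg; the sum is limited to 1 decimal place (4 s.f.).
Carrying full precision, 487.73 × 3.5652 = 1738.854996 mg; 3.5652 has 5 s.f., so the result keeps min(4, 5) = 4 s.f.
Rounded to 4 significant figures: 1.739 × 10³ mg.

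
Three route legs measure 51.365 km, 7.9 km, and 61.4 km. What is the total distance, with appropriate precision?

120.7 km

51.365 km + 7.9 km + 61.4 km = 120.665 km.
Addition/subtraction keeps the fewest decimal places: 51.365 → 3 decimal places, 7.9 → 1 decimal place, 61.4 → 1 decimal place; limit is 1.
Rounded to 1 decimal place: 120.7 km.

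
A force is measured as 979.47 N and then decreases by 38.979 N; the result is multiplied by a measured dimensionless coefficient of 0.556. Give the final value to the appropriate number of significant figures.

523 N

979.47 N − 38.979 N = 940.491 N; the difference is limited to 2 decimal places (5 s.f.).
Carrying full precision, 940.491 × 0.556 = 522.912996 N; 0.556 has 3 s.f., so the result keeps min(5, 3) = 3 s.f.
Rounded to 3 significant figures: 523 N.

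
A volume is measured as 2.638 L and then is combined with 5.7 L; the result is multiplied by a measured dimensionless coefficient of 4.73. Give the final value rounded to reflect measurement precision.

2.638 L + 5.7 L = 8.338 L; the sum is limited to 1 decimal place (2 s.f.).
Carrying full precision, 8.338 × 4.73 = 39.43874 L; 4.73 has 3 s.f., so the result keeps min(2, 3) = 2 s.f.
Rounded to 2 significant figures: 39 L.

39 L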